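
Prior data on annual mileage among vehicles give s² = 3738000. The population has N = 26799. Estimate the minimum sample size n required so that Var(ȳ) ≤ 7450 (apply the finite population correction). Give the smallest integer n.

493

Without fpc, n₀ = s²/D = 3738000/7450 = 501.7450.
With fpc, (1 − n/N)·s²/n ≤ D requires n ≥ n₀/(1 + n₀/N) = 501.7450/(1 + 501.7450/26799) = 492.5237.
Rounding up, n = 493.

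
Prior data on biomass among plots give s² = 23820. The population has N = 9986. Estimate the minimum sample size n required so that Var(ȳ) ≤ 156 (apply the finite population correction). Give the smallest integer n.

Without fpc, n₀ = s²/D = 23820/156 = 152.6923.
With fpc, (1 − n/N)·s²/n ≤ D requires n ≥ n₀/(1 + n₀/N) = 152.6923/(1 + 152.6923/9986) = 150.3927.
Rounding up, n = 151.

151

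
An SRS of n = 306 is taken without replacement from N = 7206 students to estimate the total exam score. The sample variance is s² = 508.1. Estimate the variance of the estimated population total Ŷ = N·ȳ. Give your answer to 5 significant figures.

8.2560 × 10^7

Var(Ŷ) = N²·Var(ȳ) = N²·(1 − n/N)·s²/n.
f = 306/7206 = 0.04246461; Var(ȳ) = 0.95753539·508.1/306 = 1.5899468.
Var(Ŷ) = 7206² · 1.5899468 = 8.2560271 × 10^7.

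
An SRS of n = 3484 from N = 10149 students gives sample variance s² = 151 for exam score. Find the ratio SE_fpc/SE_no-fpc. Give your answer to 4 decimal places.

f = n/N = 3484/10149 = 0.34328505.
SE_no-fpc = √(s²/n) = 0.20818498; SE_fpc = √((1−f)s²/n) = 0.16870884.
Ratio = √(1−f) = 0.81037951.

0.8104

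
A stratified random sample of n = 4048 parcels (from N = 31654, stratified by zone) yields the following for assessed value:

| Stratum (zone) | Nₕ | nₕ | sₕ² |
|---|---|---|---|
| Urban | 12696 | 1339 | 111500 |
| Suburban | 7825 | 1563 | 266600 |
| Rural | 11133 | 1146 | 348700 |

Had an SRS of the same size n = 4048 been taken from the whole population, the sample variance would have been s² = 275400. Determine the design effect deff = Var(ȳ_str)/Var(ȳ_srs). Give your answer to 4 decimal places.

Var(ȳ_str) = Σ Wₕ²(1−fₕ)sₕ²/nₕ with Wₕ = Nₕ/31654:
  Urban: (12696/31654)²·(1−1339/12696)·111500/1339 = 11.983057
  Suburban: (7825/31654)²·(1−1563/7825)·266600/1563 = 8.3414467
  Rural: (11133/31654)²·(1−1146/11133)·348700/1146 = 33.764272
  → Var(ȳ_str) = 54.088776.
Var(ȳ_srs) = (1 − 4048/31654)·275400/4048 = 59.333275.
deff = 54.088776 / 59.333275 = 0.9116.

0.9116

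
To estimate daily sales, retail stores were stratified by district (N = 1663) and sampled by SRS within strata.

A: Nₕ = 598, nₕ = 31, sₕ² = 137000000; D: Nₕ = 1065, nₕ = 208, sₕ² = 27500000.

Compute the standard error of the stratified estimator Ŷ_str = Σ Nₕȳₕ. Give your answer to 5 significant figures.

Var(Ŷ_str) = Σₕ Nₕ²(1 − fₕ)sₕ²/nₕ.
A: 598²·(1 − 31/598)·137000000/31 = 1.498453 × 10^12.
D: 1065²·(1 − 208/1065)·27500000/208 = 1.2067013 × 10^11.
Sum = 1.6191231 × 10^12.
SE = √(1.6191231 × 10^12) = 1.2724 × 10^6.

1.2724 × 10^6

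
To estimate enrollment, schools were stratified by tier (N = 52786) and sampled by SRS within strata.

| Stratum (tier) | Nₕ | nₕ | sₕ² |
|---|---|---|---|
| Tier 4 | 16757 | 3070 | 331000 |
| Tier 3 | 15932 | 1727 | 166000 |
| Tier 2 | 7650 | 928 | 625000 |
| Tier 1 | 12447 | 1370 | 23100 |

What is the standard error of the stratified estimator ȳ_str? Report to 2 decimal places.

5.47

Var(ȳ_str) = Σₕ Wₕ²(1 − fₕ)sₕ²/nₕ with Wₕ = Nₕ/N, N = 52786.
Tier 4: Wₕ = 0.31745160; term = 0.31745160²·(1 − 0.18320702)·331000/3070 = 8.8747606.
Tier 3: Wₕ = 0.30182245; term = 0.30182245²·(1 − 0.10839819)·166000/1727 = 7.8071007.
Tier 2: Wₕ = 0.14492479; term = 0.14492479²·(1 − 0.12130719)·625000/928 = 12.429523.
Tier 1: Wₕ = 0.23580116; term = 0.23580116²·(1 − 0.11006668)·23100/1370 = 0.83433555.
Sum = 29.94572.
SE = √(29.94572) = 5.47.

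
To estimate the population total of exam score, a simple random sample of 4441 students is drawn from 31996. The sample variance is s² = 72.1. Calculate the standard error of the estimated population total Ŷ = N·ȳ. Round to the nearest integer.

3783

Var(Ŷ) = N²·Var(ȳ) = N²·(1 − n/N)·s²/n.
f = 4441/31996 = 0.13879860; Var(ȳ) = 0.86120140·72.1/4441 = 0.013981676.
Var(Ŷ) = 31996² · 0.013981676 = 1.4313657 × 10^7.
SE(Ŷ) = √(1.4313657 × 10^7) = 3783.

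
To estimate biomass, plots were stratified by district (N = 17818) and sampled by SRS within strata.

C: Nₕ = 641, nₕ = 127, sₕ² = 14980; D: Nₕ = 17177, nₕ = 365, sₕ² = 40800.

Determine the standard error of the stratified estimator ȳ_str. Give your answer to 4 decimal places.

Var(ȳ_str) = Σₕ Wₕ²(1 − fₕ)sₕ²/nₕ with Wₕ = Nₕ/N, N = 17818.
C: Wₕ = 0.03597486; term = 0.03597486²·(1 − 0.19812793)·14980/127 = 0.12240843.
D: Wₕ = 0.96402514; term = 0.96402514²·(1 − 0.02124935)·40800/365 = 101.67545.
Sum = 101.79786.
SE = √(101.79786) = 10.0895.

10.0895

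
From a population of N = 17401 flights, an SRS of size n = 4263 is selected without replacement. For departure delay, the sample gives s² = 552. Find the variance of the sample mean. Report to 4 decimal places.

0.0978

Under SRS without replacement, Var(ȳ) = (1 − f)·s²/n with f = n/N = 4263/17401 = 0.24498592.
Var(ȳ) = (1 − 0.24498592)·552/4263 = 0.75501408·0.12948628 = 0.097763962.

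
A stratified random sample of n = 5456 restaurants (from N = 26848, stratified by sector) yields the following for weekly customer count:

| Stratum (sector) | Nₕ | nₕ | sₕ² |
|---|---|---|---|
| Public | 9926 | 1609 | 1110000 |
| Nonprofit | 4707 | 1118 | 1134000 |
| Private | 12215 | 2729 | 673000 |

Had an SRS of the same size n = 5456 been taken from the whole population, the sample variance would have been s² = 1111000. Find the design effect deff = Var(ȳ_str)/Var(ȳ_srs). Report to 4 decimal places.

Var(ȳ_str) = Σ Wₕ²(1−fₕ)sₕ²/nₕ with Wₕ = Nₕ/26848:
  Public: (9926/26848)²·(1−1609/9926)·1110000/1609 = 79.010358
  Nonprofit: (4707/26848)²·(1−1118/4707)·1134000/1118 = 23.771962
  Private: (12215/26848)²·(1−2729/12215)·673000/2729 = 39.642793
  → Var(ȳ_str) = 142.42511.
Var(ȳ_srs) = (1 − 5456/26848)·1111000/5456 = 162.24792.
deff = 142.42511 / 162.24792 = 0.8778.

0.8778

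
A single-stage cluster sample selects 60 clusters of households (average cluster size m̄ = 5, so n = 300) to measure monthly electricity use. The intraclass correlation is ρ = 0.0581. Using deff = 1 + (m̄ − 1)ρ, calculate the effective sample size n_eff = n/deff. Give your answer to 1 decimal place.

deff = 1 + (5 − 1)·0.0581 = 1 + 0.2324 = 1.2324.
n_eff = 300 / 1.2324 = 243.4.

243.4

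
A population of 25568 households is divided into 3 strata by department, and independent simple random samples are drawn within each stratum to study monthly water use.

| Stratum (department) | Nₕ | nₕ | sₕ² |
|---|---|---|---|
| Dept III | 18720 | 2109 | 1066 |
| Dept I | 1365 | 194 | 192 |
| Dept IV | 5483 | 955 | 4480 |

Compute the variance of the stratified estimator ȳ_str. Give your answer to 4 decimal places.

0.4210

Var(ȳ_str) = Σₕ Wₕ²(1 − fₕ)sₕ²/nₕ with Wₕ = Nₕ/N, N = 25568.
Dept III: Wₕ = 0.73216521; term = 0.73216521²·(1 − 0.11266026)·1066/2109 = 0.24043004.
Dept I: Wₕ = 0.05338705; term = 0.05338705²·(1 − 0.14212454)·192/194 = 0.0024198895.
Dept IV: Wₕ = 0.21444775; term = 0.21444775²·(1 − 0.17417472)·4480/955 = 0.17815819.
Sum = 0.42100812.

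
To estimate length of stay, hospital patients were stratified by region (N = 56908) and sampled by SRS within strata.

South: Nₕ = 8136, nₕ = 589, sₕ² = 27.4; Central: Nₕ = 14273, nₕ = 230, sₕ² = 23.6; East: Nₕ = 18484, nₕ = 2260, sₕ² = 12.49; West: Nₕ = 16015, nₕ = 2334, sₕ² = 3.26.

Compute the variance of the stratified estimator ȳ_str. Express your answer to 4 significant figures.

0.007839

Var(ȳ_str) = Σₕ Wₕ²(1 − fₕ)sₕ²/nₕ with Wₕ = Nₕ/N, N = 56908.
South: Wₕ = 0.14296760; term = 0.14296760²·(1 − 0.07239430)·27.4/589 = 8.8201082 × 10^-4.
Central: Wₕ = 0.25080832; term = 0.25080832²·(1 − 0.01611434)·23.6/230 = 0.0063505696.
East: Wₕ = 0.32480495; term = 0.32480495²·(1 − 0.12226791)·12.49/2260 = 5.1175401 × 10^-4.
West: Wₕ = 0.28141913; term = 0.28141913²·(1 − 0.14573837)·3.26/2334 = 9.4496318 × 10^-5.
Sum = 0.0078388307.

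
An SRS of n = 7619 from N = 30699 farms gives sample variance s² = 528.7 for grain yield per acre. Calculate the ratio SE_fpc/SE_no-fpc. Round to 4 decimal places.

0.8671

f = n/N = 7619/30699 = 0.24818398.
SE_no-fpc = √(s²/n) = 0.2634242; SE_fpc = √((1−f)s²/n) = 0.22840808.
Ratio = √(1−f) = 0.86707325.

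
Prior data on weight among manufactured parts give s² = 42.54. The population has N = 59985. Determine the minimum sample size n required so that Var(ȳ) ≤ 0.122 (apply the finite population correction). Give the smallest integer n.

347

Without fpc, n₀ = s²/D = 42.54/0.122 = 348.6885.
With fpc, (1 − n/N)·s²/n ≤ D requires n ≥ n₀/(1 + n₀/N) = 348.6885/(1 + 348.6885/59985) = 346.6733.
Rounding up, n = 347.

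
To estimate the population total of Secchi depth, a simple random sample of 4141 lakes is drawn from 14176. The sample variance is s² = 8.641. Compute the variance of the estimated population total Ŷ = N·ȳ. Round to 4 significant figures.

Var(Ŷ) = N²·Var(ȳ) = N²·(1 − n/N)·s²/n.
f = 4141/14176 = 0.29211343; Var(ȳ) = 0.70788657·8.641/4141 = 0.0014771427.
Var(Ŷ) = 14176² · 0.0014771427 = 296845.08.

296800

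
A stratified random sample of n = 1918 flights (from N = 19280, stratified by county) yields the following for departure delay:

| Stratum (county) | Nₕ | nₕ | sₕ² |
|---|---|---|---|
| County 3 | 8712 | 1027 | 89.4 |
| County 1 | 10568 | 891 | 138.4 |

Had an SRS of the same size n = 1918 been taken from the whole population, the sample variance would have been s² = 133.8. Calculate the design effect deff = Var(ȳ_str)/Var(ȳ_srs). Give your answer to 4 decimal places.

0.9298

Var(ȳ_str) = Σ Wₕ²(1−fₕ)sₕ²/nₕ with Wₕ = Nₕ/19280:
  County 3: (8712/19280)²·(1−1027/8712)·89.4/1027 = 0.01567887
  County 1: (10568/19280)²·(1−891/10568)·138.4/891 = 0.042734426
  → Var(ȳ_str) = 0.058413296.
Var(ȳ_srs) = (1 − 1918/19280)·133.8/1918 = 0.062820333.
deff = 0.058413296 / 0.062820333 = 0.9298.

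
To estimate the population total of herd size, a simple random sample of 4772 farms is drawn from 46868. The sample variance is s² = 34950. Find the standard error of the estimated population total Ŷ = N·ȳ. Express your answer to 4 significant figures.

120200

Var(Ŷ) = N²·Var(ȳ) = N²·(1 − n/N)·s²/n.
f = 4772/46868 = 0.10181787; Var(ȳ) = 0.89818213·34950/4772 = 6.5782618.
Var(Ŷ) = 46868² · 6.5782618 = 1.4449872 × 10^10.
SE(Ŷ) = √(1.4449872 × 10^10) = 120200.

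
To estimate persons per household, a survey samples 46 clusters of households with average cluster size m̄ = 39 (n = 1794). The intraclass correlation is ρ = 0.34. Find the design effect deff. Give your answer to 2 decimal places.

13.92

deff = 1 + (39 − 1)·0.34 = 1 + 12.92 = 13.92.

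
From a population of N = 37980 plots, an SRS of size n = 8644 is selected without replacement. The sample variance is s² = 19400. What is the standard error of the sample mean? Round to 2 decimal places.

1.32

Under SRS without replacement, Var(ȳ) = (1 − f)·s²/n with f = n/N = 8644/37980 = 0.22759347.
Var(ȳ) = (1 − 0.22759347)·19400/8644 = 0.77240653·2.2443313 = 1.7335362.
SE(ȳ) = √(1.7335362) = 1.32.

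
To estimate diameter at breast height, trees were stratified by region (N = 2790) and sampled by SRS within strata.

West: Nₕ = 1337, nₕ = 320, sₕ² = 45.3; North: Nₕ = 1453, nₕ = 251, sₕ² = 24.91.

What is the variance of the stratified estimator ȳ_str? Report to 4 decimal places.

Var(ȳ_str) = Σₕ Wₕ²(1 − fₕ)sₕ²/nₕ with Wₕ = Nₕ/N, N = 2790.
West: Wₕ = 0.47921147; term = 0.47921147²·(1 − 0.23934181)·45.3/320 = 0.024728181.
North: Wₕ = 0.52078853; term = 0.52078853²·(1 − 0.17274604)·24.91/251 = 0.022266999.
Sum = 0.04699518.

0.0470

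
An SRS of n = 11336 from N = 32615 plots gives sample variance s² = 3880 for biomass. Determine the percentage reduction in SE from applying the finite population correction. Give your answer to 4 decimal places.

19.2269

f = n/N = 11336/32615 = 0.34757014.
SE_no-fpc = √(s²/n) = 0.58504052; SE_fpc = √((1−f)s²/n) = 0.47255554.
Ratio = √(1−f) = 0.80773131. Reduction = 100·(1 − 0.80773131) = 19.2269%.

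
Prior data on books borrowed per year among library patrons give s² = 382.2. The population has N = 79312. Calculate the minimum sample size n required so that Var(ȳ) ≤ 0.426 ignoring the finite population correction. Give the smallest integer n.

898

Without fpc, n₀ = s²/D = 382.2/0.426 = 897.1831.
Rounding up, n = 898.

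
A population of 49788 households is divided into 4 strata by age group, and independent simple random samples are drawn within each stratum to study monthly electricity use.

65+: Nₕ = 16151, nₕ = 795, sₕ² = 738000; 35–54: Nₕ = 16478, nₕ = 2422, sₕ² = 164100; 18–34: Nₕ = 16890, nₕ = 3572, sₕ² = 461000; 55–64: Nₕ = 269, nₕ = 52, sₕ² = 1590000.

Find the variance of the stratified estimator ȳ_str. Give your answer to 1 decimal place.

Var(ȳ_str) = Σₕ Wₕ²(1 − fₕ)sₕ²/nₕ with Wₕ = Nₕ/N, N = 49788.
65+: Wₕ = 0.32439544; term = 0.32439544²·(1 − 0.04922296)·738000/795 = 92.87897.
35–54: Wₕ = 0.33096328; term = 0.33096328²·(1 − 0.14698386)·164100/2422 = 6.3306941.
18–34: Wₕ = 0.33923837; term = 0.33923837²·(1 − 0.21148609)·461000/3572 = 11.711399.
55–64: Wₕ = 0.00540291; term = 0.00540291²·(1 − 0.19330855)·1590000/52 = 0.72003968.
Sum = 111.6411.

111.6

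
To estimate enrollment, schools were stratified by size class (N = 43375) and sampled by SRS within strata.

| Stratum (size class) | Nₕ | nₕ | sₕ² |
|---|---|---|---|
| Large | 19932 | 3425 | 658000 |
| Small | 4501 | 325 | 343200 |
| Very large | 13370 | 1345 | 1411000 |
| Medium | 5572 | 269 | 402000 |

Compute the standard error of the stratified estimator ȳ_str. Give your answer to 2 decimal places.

Var(ȳ_str) = Σₕ Wₕ²(1 − fₕ)sₕ²/nₕ with Wₕ = Nₕ/N, N = 43375.
Large: Wₕ = 0.45952738; term = 0.45952738²·(1 − 0.17183424)·658000/3425 = 33.597377.
Small: Wₕ = 0.10376945; term = 0.10376945²·(1 − 0.07220618)·343200/325 = 10.550048.
Very large: Wₕ = 0.30824207; term = 0.30824207²·(1 − 0.10059835)·1411000/1345 = 89.648339.
Medium: Wₕ = 0.12846110; term = 0.12846110²·(1 − 0.04827710)·402000/269 = 23.470781.
Sum = 157.26655.
SE = √(157.26655) = 12.54.

12.54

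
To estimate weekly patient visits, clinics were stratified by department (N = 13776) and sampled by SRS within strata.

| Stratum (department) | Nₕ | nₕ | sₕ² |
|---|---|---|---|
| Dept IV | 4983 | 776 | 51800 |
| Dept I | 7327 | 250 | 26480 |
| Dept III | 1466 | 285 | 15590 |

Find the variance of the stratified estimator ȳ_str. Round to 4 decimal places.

Var(ȳ_str) = Σₕ Wₕ²(1 − fₕ)sₕ²/nₕ with Wₕ = Nₕ/N, N = 13776.
Dept IV: Wₕ = 0.36171603; term = 0.36171603²·(1 − 0.15572948)·51800/776 = 7.373695.
Dept I: Wₕ = 0.53186702; term = 0.53186702²·(1 − 0.03412038)·26480/250 = 28.940571.
Dept III: Wₕ = 0.10641696; term = 0.10641696²·(1 − 0.19440655)·15590/285 = 0.49904402.
Sum = 36.81331.

36.8133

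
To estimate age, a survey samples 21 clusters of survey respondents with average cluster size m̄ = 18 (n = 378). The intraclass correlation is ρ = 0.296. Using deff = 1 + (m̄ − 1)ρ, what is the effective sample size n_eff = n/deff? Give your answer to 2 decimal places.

deff = 1 + (18 − 1)·0.296 = 1 + 5.032 = 6.032.
n_eff = 378 / 6.032 = 62.67.

62.67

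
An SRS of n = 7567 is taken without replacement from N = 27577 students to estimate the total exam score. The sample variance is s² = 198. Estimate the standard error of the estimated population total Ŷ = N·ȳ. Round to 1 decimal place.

3799.9

Var(Ŷ) = N²·Var(ȳ) = N²·(1 − n/N)·s²/n.
f = 7567/27577 = 0.27439533; Var(ȳ) = 0.72560467·198/7567 = 0.018986352.
Var(Ŷ) = 27577² · 0.018986352 = 1.4438948 × 10^7.
SE(Ŷ) = √(1.4438948 × 10^7) = 3799.9.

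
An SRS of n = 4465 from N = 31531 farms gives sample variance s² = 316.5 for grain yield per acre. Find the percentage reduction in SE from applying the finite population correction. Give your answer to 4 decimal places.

f = n/N = 4465/31531 = 0.14160667.
SE_no-fpc = √(s²/n) = 0.26624173; SE_fpc = √((1−f)s²/n) = 0.24667168.
Ratio = √(1−f) = 0.92649518. Reduction = 100·(1 − 0.92649518) = 7.3505%.

7.3505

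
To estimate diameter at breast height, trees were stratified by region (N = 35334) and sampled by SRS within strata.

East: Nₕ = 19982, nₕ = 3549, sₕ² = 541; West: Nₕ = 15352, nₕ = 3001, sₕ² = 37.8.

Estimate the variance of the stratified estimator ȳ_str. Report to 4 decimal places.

Var(ȳ_str) = Σₕ Wₕ²(1 − fₕ)sₕ²/nₕ with Wₕ = Nₕ/N, N = 35334.
East: Wₕ = 0.56551763; term = 0.56551763²·(1 − 0.17760985)·541/3549 = 0.040092346.
West: Wₕ = 0.43448237; term = 0.43448237²·(1 − 0.19547942)·37.8/3001 = 0.0019129661.
Sum = 0.042005312.

0.0420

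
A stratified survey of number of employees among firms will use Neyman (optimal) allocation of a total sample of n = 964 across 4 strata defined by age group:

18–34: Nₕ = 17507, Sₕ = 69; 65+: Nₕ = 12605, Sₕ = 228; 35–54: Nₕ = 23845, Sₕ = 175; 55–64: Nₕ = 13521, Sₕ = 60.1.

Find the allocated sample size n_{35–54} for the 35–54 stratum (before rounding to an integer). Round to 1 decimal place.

Neyman allocation: nₕ = n·NₕSₕ / Σⱼ NⱼSⱼ.
Σ NⱼSⱼ = 17507·69 + 12605·228 + 23845·175 + 13521·60.1 = 9.0674101 × 10^6.
n_{35–54} = 964·23845·175 / (9.0674101 × 10^6) = 443.6.

443.6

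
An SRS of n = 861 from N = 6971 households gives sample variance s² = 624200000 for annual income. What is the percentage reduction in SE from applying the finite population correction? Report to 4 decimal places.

f = n/N = 861/6971 = 0.12351169.
SE_no-fpc = √(s²/n) = 851.45227; SE_fpc = √((1−f)s²/n) = 797.13774.
Ratio = √(1−f) = 0.93620954. Reduction = 100·(1 − 0.93620954) = 6.3790%.

6.3790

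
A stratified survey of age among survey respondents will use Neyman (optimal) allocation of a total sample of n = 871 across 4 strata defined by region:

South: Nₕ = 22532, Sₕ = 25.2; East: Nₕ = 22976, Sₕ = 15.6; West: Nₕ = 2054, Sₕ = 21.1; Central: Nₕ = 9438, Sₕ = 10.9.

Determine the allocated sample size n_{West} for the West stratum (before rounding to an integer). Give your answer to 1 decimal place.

35.2

Neyman allocation: nₕ = n·NₕSₕ / Σⱼ NⱼSⱼ.
Σ NⱼSⱼ = 22532·25.2 + 22976·15.6 + 2054·21.1 + 9438·10.9 = 1.0724456 × 10^6.
n_{West} = 871·2054·21.1 / (1.0724456 × 10^6) = 35.2.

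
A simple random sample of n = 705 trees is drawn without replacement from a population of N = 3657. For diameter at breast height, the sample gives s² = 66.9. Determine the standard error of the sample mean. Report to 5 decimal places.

0.27677

Under SRS without replacement, Var(ȳ) = (1 − f)·s²/n with f = n/N = 705/3657 = 0.19278097.
Var(ȳ) = (1 − 0.19278097)·66.9/705 = 0.80721903·0.094893617 = 0.076599934.
SE(ȳ) = √(0.076599934) = 0.27677.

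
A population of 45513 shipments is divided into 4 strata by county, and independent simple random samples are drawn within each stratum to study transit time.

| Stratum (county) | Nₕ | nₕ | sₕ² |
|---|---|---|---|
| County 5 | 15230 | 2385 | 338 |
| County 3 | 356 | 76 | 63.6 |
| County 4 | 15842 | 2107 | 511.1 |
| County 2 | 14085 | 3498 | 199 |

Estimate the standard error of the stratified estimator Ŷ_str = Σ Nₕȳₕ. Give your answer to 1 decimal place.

9437.8

Var(Ŷ_str) = Σₕ Nₕ²(1 − fₕ)sₕ²/nₕ.
County 5: 15230²·(1 − 2385/15230)·338/2385 = 2.7724411 × 10^7.
County 3: 356²·(1 − 76/356)·63.6/76 = 83416.421.
County 4: 15842²·(1 − 2107/15842)·511.1/2107 = 5.2781292 × 10^7.
County 2: 14085²·(1 − 3498/14085)·199/3498 = 8.483265 × 10^6.
Sum = 8.9072384 × 10^7.
SE = √(8.9072384 × 10^7) = 9437.8.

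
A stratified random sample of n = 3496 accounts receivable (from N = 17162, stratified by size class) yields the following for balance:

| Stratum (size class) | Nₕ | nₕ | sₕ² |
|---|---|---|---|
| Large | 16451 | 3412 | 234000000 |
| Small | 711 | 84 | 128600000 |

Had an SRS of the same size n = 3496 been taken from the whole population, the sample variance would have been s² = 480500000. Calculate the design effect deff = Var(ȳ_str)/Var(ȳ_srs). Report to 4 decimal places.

Var(ȳ_str) = Σ Wₕ²(1−fₕ)sₕ²/nₕ with Wₕ = Nₕ/17162:
  Large: (16451/17162)²·(1−3412/16451)·234000000/3412 = 49946.795
  Small: (711/17162)²·(1−84/711)·128600000/84 = 2317.1974
  → Var(ȳ_str) = 52263.992.
Var(ȳ_srs) = (1 − 3496/17162)·480500000/3496 = 109444.89.
deff = 52263.992 / 109444.89 = 0.4775.

0.4775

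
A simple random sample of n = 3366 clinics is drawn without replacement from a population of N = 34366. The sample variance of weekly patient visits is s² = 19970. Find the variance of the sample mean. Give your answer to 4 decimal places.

Under SRS without replacement, Var(ȳ) = (1 − f)·s²/n with f = n/N = 3366/34366 = 0.09794564.
Var(ȳ) = (1 − 0.09794564)·19970/3366 = 0.90205436·5.932858 = 5.3517604.

5.3518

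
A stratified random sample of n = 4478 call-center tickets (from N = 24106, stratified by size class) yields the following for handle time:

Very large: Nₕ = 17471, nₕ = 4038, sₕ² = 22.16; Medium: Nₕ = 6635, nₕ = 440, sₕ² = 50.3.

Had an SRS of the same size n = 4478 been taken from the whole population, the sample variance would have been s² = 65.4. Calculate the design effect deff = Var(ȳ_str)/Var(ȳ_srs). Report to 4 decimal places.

0.8664

Var(ȳ_str) = Σ Wₕ²(1−fₕ)sₕ²/nₕ with Wₕ = Nₕ/24106:
  Very large: (17471/24106)²·(1−4038/17471)·22.16/4038 = 0.0022163784
  Medium: (6635/24106)²·(1−440/6635)·50.3/440 = 0.0080862515
  → Var(ȳ_str) = 0.01030263.
Var(ȳ_srs) = (1 − 4478/24106)·65.4/4478 = 0.011891717.
deff = 0.01030263 / 0.011891717 = 0.8664.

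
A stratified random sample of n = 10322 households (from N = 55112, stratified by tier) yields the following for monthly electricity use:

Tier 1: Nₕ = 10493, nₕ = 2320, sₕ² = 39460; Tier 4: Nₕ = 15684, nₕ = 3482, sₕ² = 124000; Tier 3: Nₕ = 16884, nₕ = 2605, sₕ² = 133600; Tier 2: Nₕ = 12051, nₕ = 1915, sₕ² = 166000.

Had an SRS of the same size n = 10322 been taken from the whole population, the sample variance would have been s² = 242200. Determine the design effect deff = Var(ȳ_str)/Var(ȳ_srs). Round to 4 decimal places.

Var(ȳ_str) = Σ Wₕ²(1−fₕ)sₕ²/nₕ with Wₕ = Nₕ/55112:
  Tier 1: (10493/55112)²·(1−2320/10493)·39460/2320 = 0.48023955
  Tier 4: (15684/55112)²·(1−3482/15684)·124000/3482 = 2.2438221
  Tier 3: (16884/55112)²·(1−2605/16884)·133600/2605 = 4.0707977
  Tier 2: (12051/55112)²·(1−1915/12051)·166000/1915 = 3.4860744
  → Var(ȳ_str) = 10.280934.
Var(ȳ_srs) = (1 − 10322/55112)·242200/10322 = 19.069758.
deff = 10.280934 / 19.069758 = 0.5391.

0.5391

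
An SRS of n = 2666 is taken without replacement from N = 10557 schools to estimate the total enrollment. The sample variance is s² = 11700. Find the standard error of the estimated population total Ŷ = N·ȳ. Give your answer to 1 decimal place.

Var(Ŷ) = N²·Var(ȳ) = N²·(1 − n/N)·s²/n.
f = 2666/10557 = 0.25253386; Var(ȳ) = 0.74746614·11700/2666 = 3.2803278.
Var(Ŷ) = 10557² · 3.2803278 = 3.6559335 × 10^8.
SE(Ŷ) = √(3.6559335 × 10^8) = 19120.5.

19120.5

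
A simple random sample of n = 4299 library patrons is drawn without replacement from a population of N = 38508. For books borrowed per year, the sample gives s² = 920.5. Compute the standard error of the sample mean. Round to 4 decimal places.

Under SRS without replacement, Var(ȳ) = (1 − f)·s²/n with f = n/N = 4299/38508 = 0.11163914.
Var(ȳ) = (1 − 0.11163914)·920.5/4299 = 0.88836086·0.21411956 = 0.19021544.
SE(ȳ) = √(0.19021544) = 0.4361.

0.4361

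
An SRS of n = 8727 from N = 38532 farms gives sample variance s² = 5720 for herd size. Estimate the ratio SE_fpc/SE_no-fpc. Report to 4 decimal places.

0.8795

f = n/N = 8727/38532 = 0.22648708.
SE_no-fpc = √(s²/n) = 0.80959073; SE_fpc = √((1−f)s²/n) = 0.71203167.
Ratio = √(1−f) = 0.87949584.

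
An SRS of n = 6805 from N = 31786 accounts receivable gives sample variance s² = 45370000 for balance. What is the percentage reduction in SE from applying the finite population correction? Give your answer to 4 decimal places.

11.3483

f = n/N = 6805/31786 = 0.21408796.
SE_no-fpc = √(s²/n) = 81.652658; SE_fpc = √((1−f)s²/n) = 72.386453.
Ratio = √(1−f) = 0.88651680. Reduction = 100·(1 − 0.88651680) = 11.3483%.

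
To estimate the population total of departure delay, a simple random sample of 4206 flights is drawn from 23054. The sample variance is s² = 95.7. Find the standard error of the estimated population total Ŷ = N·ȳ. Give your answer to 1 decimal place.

3144.3

Var(Ŷ) = N²·Var(ȳ) = N²·(1 − n/N)·s²/n.
f = 4206/23054 = 0.18244122; Var(ȳ) = 0.81755878·95.7/4206 = 0.018602086.
Var(Ŷ) = 23054² · 0.018602086 = 9.8867653 × 10^6.
SE(Ŷ) = √(9.8867653 × 10^6) = 3144.3.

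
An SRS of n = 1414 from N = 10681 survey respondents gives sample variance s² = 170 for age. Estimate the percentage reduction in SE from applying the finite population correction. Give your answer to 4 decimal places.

f = n/N = 1414/10681 = 0.13238461.
SE_no-fpc = √(s²/n) = 0.34673666; SE_fpc = √((1−f)s²/n) = 0.32297089.
Ratio = √(1−f) = 0.93145874. Reduction = 100·(1 − 0.93145874) = 6.8541%.

6.8541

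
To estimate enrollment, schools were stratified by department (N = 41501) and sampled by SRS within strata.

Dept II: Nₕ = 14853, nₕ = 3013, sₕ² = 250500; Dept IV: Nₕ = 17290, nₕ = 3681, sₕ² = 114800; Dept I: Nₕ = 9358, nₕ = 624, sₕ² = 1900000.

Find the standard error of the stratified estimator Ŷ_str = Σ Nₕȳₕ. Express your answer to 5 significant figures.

Var(Ŷ_str) = Σₕ Nₕ²(1 − fₕ)sₕ²/nₕ.
Dept II: 14853²·(1 − 3013/14853)·250500/3013 = 1.4620913 × 10^10.
Dept IV: 17290²·(1 − 3681/17290)·114800/3681 = 7.3383307 × 10^9.
Dept I: 9358²·(1 − 624/9358)·1900000/624 = 2.4886581 × 10^11.
Sum = 2.7082505 × 10^11.
SE = √(2.7082505 × 10^11) = 520410.

520410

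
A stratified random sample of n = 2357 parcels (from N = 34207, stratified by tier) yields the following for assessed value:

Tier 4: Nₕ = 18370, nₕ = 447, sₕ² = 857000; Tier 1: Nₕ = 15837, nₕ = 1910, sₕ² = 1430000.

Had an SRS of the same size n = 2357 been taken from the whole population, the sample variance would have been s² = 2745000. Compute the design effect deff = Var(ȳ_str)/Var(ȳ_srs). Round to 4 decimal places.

Var(ȳ_str) = Σ Wₕ²(1−fₕ)sₕ²/nₕ with Wₕ = Nₕ/34207:
  Tier 4: (18370/34207)²·(1−447/18370)·857000/447 = 539.46489
  Tier 1: (15837/34207)²·(1−1910/15837)·1430000/1910 = 141.12475
  → Var(ȳ_str) = 680.58964.
Var(ȳ_srs) = (1 − 2357/34207)·2745000/2357 = 1084.3693.
deff = 680.58964 / 1084.3693 = 0.6276.

0.6276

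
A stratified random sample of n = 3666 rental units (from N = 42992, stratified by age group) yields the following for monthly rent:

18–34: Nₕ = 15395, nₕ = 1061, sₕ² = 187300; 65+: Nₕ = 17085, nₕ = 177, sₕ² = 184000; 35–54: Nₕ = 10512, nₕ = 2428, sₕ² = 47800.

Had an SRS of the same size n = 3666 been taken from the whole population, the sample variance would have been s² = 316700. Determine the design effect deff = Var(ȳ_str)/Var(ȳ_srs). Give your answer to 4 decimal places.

2.3342

Var(ȳ_str) = Σ Wₕ²(1−fₕ)sₕ²/nₕ with Wₕ = Nₕ/42992:
  18–34: (15395/42992)²·(1−1061/15395)·187300/1061 = 21.076291
  65+: (17085/42992)²·(1−177/17085)·184000/177 = 162.47123
  35–54: (10512/42992)²·(1−2428/10512)·47800/2428 = 0.90513962
  → Var(ȳ_str) = 184.45266.
Var(ȳ_srs) = (1 − 3666/42992)·316700/3666 = 79.021947.
deff = 184.45266 / 79.021947 = 2.3342.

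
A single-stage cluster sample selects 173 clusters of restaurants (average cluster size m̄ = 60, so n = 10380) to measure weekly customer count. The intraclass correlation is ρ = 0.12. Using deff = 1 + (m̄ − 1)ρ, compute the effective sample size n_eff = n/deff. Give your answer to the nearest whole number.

deff = 1 + (60 − 1)·0.12 = 1 + 7.08 = 8.08.
n_eff = 10380 / 8.08 = 1285.

1285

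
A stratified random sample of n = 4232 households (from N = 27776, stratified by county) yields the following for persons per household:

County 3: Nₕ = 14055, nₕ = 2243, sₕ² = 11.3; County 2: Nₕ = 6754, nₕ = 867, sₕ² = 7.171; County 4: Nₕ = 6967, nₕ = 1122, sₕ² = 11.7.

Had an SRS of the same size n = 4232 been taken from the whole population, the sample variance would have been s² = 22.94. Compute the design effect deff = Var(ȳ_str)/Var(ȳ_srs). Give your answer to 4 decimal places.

0.4485

Var(ȳ_str) = Σ Wₕ²(1−fₕ)sₕ²/nₕ with Wₕ = Nₕ/27776:
  County 3: (14055/27776)²·(1−2243/14055)·11.3/2243 = 0.0010840868
  County 2: (6754/27776)²·(1−867/6754)·7.171/867 = 4.262617 × 10^-4
  County 4: (6967/27776)²·(1−1122/6967)·11.7/1122 = 5.5040697 × 10^-4
  → Var(ȳ_str) = 0.0020607555.
Var(ȳ_srs) = (1 − 4232/27776)·22.94/4232 = 0.0045947121.
deff = 0.0020607555 / 0.0045947121 = 0.4485.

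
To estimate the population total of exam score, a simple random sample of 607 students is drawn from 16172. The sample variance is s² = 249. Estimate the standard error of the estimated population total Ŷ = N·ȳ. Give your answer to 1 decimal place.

10161.6

Var(Ŷ) = N²·Var(ȳ) = N²·(1 − n/N)·s²/n.
f = 607/16172 = 0.03753401; Var(ȳ) = 0.96246599·249/607 = 0.39481719.
Var(Ŷ) = 16172² · 0.39481719 = 1.0325795 × 10^8.
SE(Ŷ) = √(1.0325795 × 10^8) = 10161.6.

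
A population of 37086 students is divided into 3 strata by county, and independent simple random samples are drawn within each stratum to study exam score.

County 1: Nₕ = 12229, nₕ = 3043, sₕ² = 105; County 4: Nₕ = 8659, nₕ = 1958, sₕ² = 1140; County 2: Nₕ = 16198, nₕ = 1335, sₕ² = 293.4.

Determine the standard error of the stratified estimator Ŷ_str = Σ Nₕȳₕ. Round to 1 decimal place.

Var(Ŷ_str) = Σₕ Nₕ²(1 − fₕ)sₕ²/nₕ.
County 1: 12229²·(1 − 3043/12229)·105/3043 = 3.8761871 × 10^6.
County 4: 8659²·(1 − 1958/8659)·1140/1958 = 3.3783102 × 10^7.
County 2: 16198²·(1 − 1335/16198)·293.4/1335 = 5.2911091 × 10^7.
Sum = 9.057038 × 10^7.
SE = √(9.057038 × 10^7) = 9516.8.

9516.8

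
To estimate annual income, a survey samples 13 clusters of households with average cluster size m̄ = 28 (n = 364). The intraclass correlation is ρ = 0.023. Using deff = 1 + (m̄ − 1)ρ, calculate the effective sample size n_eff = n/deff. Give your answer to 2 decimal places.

224.55

deff = 1 + (28 − 1)·0.023 = 1 + 0.621 = 1.621.
n_eff = 364 / 1.621 = 224.55.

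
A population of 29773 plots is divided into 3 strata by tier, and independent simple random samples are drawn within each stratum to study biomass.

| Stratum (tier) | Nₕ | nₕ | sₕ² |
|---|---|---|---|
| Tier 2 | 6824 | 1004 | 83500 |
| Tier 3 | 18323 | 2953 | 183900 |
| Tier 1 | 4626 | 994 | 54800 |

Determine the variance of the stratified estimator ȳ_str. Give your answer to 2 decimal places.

Var(ȳ_str) = Σₕ Wₕ²(1 − fₕ)sₕ²/nₕ with Wₕ = Nₕ/N, N = 29773.
Tier 2: Wₕ = 0.22920095; term = 0.22920095²·(1 − 0.14712778)·83500/1004 = 3.7262293.
Tier 3: Wₕ = 0.61542337; term = 0.61542337²·(1 − 0.16116356)·183900/2953 = 19.785341.
Tier 1: Wₕ = 0.15537568; term = 0.15537568²·(1 − 0.21487246)·54800/994 = 1.0449619.
Sum = 24.556532.

24.56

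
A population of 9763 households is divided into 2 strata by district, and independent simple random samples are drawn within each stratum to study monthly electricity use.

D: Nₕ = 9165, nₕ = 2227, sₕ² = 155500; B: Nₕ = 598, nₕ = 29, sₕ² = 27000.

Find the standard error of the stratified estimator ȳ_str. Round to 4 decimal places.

7.0643

Var(ȳ_str) = Σₕ Wₕ²(1 − fₕ)sₕ²/nₕ with Wₕ = Nₕ/N, N = 9763.
D: Wₕ = 0.93874834; term = 0.93874834²·(1 − 0.24298963)·155500/2227 = 46.581167.
B: Wₕ = 0.06125166; term = 0.06125166²·(1 − 0.04849498)·27000/29 = 3.3236298.
Sum = 49.904797.
SE = √(49.904797) = 7.0643.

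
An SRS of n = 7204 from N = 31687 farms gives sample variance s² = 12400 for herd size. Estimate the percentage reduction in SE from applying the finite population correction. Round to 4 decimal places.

f = n/N = 7204/31687 = 0.22734876.
SE_no-fpc = √(s²/n) = 1.3119703; SE_fpc = √((1−f)s²/n) = 1.1532295.
Ratio = √(1−f) = 0.87900583. Reduction = 100·(1 − 0.87900583) = 12.0994%.

12.0994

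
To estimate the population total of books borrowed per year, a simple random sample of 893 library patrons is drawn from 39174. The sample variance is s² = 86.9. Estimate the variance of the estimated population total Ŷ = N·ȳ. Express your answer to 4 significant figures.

Var(Ŷ) = N²·Var(ȳ) = N²·(1 − n/N)·s²/n.
f = 893/39174 = 0.02279573; Var(ȳ) = 0.97720427·86.9/893 = 0.095094122.
Var(Ŷ) = 39174² · 0.095094122 = 1.4593166 × 10^8.

1.459 × 10^8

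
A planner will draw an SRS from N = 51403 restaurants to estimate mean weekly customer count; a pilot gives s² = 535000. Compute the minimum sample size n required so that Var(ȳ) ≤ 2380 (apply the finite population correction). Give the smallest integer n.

224

Without fpc, n₀ = s²/D = 535000/2380 = 224.7899.
With fpc, (1 − n/N)·s²/n ≤ D requires n ≥ n₀/(1 + n₀/N) = 224.7899/(1 + 224.7899/51403) = 223.8112.
Rounding up, n = 224.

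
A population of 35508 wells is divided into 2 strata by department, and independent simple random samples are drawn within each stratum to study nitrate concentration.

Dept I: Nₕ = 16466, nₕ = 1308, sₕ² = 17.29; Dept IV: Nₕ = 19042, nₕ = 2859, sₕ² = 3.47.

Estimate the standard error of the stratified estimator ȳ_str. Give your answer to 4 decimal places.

0.0540

Var(ȳ_str) = Σₕ Wₕ²(1 − fₕ)sₕ²/nₕ with Wₕ = Nₕ/N, N = 35508.
Dept I: Wₕ = 0.46372648; term = 0.46372648²·(1 − 0.07943641)·17.29/1308 = 0.0026167657.
Dept IV: Wₕ = 0.53627352; term = 0.53627352²·(1 − 0.15014179)·3.47/2859 = 2.9664326 × 10^-4.
Sum = 0.002913409.
SE = √(0.002913409) = 0.0540.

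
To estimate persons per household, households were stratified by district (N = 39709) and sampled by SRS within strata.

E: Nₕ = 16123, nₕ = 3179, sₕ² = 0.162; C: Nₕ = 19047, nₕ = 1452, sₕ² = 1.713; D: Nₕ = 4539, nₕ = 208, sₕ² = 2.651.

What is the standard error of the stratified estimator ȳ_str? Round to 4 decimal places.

Var(ȳ_str) = Σₕ Wₕ²(1 − fₕ)sₕ²/nₕ with Wₕ = Nₕ/N, N = 39709.
E: Wₕ = 0.40602886; term = 0.40602886²·(1 − 0.19717174)·0.162/3179 = 6.7446737 × 10^-6.
C: Wₕ = 0.47966456; term = 0.47966456²·(1 − 0.07623248)·1.713/1452 = 2.5074293 × 10^-4.
D: Wₕ = 0.11430658; term = 0.11430658²·(1 − 0.04582507)·2.651/208 = 1.5889742 × 10^-4.
Sum = 4.1638502 × 10^-4.
SE = √(4.1638502 × 10^-4) = 0.0204.

0.0204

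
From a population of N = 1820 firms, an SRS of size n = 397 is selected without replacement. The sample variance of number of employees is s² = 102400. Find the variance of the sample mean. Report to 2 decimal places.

Under SRS without replacement, Var(ȳ) = (1 − f)·s²/n with f = n/N = 397/1820 = 0.21813187.
Var(ȳ) = (1 − 0.21813187)·102400/397 = 0.78186813·257.93451 = 201.67077.

201.67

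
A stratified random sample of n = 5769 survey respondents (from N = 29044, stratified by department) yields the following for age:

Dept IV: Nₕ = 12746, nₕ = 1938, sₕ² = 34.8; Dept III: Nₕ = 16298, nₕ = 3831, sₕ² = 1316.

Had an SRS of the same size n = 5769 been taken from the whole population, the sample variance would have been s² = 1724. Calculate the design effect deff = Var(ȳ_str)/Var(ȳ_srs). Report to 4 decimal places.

0.3578

Var(ȳ_str) = Σ Wₕ²(1−fₕ)sₕ²/nₕ with Wₕ = Nₕ/29044:
  Dept IV: (12746/29044)²·(1−1938/12746)·34.8/1938 = 0.0029324584
  Dept III: (16298/29044)²·(1−3831/16298)·1316/3831 = 0.082742217
  → Var(ȳ_str) = 0.085674675.
Var(ȳ_srs) = (1 − 5769/29044)·1724/5769 = 0.23948041.
deff = 0.085674675 / 0.23948041 = 0.3578.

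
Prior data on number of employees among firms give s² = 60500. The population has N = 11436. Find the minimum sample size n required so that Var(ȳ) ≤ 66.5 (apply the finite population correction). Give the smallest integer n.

Without fpc, n₀ = s²/D = 60500/66.5 = 909.7744.
With fpc, (1 − n/N)·s²/n ≤ D requires n ≥ n₀/(1 + n₀/N) = 909.7744/(1 + 909.7744/11436) = 842.7321.
Rounding up, n = 843.

843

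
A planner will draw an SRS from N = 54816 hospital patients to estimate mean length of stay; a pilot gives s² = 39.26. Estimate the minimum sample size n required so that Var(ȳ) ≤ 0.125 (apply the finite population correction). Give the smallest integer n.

Without fpc, n₀ = s²/D = 39.26/0.125 = 314.0800.
With fpc, (1 − n/N)·s²/n ≤ D requires n ≥ n₀/(1 + n₀/N) = 314.0800/(1 + 314.0800/54816) = 312.2907.
Rounding up, n = 313.

313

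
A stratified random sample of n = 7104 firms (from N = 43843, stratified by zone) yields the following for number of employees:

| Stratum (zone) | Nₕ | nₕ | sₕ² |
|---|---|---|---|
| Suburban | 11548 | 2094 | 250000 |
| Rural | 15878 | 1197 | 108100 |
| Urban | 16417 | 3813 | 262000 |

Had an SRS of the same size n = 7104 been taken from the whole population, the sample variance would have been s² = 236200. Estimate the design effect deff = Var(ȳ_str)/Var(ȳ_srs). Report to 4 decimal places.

0.9019

Var(ȳ_str) = Σ Wₕ²(1−fₕ)sₕ²/nₕ with Wₕ = Nₕ/43843:
  Suburban: (11548/43843)²·(1−2094/11548)·250000/2094 = 6.7808662
  Rural: (15878/43843)²·(1−1197/15878)·108100/1197 = 10.951723
  Urban: (16417/43843)²·(1−3813/16417)·262000/3813 = 7.3966684
  → Var(ȳ_str) = 25.129258.
Var(ȳ_srs) = (1 − 7104/43843)·236200/7104 = 27.861469.
deff = 25.129258 / 27.861469 = 0.9019.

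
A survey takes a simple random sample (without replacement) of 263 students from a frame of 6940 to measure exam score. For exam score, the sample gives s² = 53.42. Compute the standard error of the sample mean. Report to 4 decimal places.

Under SRS without replacement, Var(ȳ) = (1 − f)·s²/n with f = n/N = 263/6940 = 0.03789625.
Var(ȳ) = (1 − 0.03789625)·53.42/263 = 0.96210375·0.20311787 = 0.19542046.
SE(ȳ) = √(0.19542046) = 0.4421.

0.4421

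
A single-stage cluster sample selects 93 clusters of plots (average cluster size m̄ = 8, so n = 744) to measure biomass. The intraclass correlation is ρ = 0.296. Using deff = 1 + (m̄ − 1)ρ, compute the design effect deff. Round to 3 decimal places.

3.072

deff = 1 + (8 − 1)·0.296 = 1 + 2.072 = 3.072.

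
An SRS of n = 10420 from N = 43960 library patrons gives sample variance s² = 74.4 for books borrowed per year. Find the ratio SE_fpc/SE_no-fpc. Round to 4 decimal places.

0.8735

f = n/N = 10420/43960 = 0.23703367.
SE_no-fpc = √(s²/n) = 0.084499202; SE_fpc = √((1−f)s²/n) = 0.073808316.
Ratio = √(1−f) = 0.87347944.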